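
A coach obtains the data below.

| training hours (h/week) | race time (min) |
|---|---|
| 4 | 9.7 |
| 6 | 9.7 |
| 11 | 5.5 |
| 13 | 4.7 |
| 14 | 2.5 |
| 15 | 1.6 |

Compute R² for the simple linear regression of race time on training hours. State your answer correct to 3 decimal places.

0.954

n = 6, Σx = 63, Σy = 33.7, Σxy = 277.6, Σx² = 763, Σy² = 249.33
Sxx = Σx² − (Σx)²/n = 763 − 661.5 = 101.5
Sxy = Σxy − (Σx)(Σy)/n = 277.6 − 353.85 = -76.25
Syy = Σy² − (Σy)²/n = 249.33 − 189.281667 = 60.048333
R² = Sxy²/(Sxx·Syy) = (-76.25)²/(101.5·60.048333) = 0.953922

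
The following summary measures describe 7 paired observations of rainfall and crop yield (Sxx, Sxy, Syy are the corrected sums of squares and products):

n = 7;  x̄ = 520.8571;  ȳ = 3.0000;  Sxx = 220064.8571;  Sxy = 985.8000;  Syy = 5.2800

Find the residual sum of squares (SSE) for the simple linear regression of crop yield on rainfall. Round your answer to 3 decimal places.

0.864

b = Sxy/Sxx = 985.8/220064.8571 = 0.004480
SSE = Syy − b·Sxy = 5.28 − 0.004480·985.8 = 0.864022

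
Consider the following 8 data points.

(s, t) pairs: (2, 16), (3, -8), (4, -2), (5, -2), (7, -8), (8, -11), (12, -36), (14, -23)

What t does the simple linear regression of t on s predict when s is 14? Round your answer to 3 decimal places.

-31.323

n = 8, Σx = 55, Σy = -74, Σxy = -908, Σx² = 507
Sxx = Σx² − (Σx)²/n = 507 − 378.125 = 128.875
Sxy = Σxy − (Σx)(Σy)/n = -908 − (-508.75) = -399.25
b = Sxy/Sxx = -399.25/128.875 = -3.097963
a = ȳ − b·x̄ = -9.25 − (-3.097963)·6.875 = 12.048497
ŷ(14) = a + b·14 = 12.048497 + (-3.097963)·14 = -31.322987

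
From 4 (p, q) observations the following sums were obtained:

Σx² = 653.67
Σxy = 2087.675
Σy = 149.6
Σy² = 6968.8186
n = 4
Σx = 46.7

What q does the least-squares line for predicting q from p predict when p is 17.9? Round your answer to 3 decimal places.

56.979

Sxx = Σx² − (Σx)²/n = 653.67 − 545.2225 = 108.4475
Sxy = Σxy − (Σx)(Σy)/n = 2087.675 − 1746.58 = 341.095
b = Sxy/Sxx = 341.095/108.4475 = 3.145255
a = ȳ − b·x̄ = 37.4 − 3.145255·11.675 = 0.679152
ŷ(17.9) = a + b·17.9 = 0.679152 + 3.145255·17.9 = 56.979210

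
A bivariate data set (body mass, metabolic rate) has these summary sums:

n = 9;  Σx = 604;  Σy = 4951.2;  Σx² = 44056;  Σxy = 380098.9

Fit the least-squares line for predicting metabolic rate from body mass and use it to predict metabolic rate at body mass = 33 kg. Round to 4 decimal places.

86.8590

Sxx = Σx² − (Σx)²/n = 44056 − 40535.111111 = 3520.888889
Sxy = Σxy − (Σx)(Σy)/n = 380098.9 − 332280.533333 = 47818.366667
b = Sxy/Sxx = 47818.366667/3520.888889 = 13.581334
a = ȳ − b·x̄ = 550.133333 − 13.581334·67.111111 = -361.325057
ŷ(33) = a + b·33 = -361.325057 + 13.581334·33 = 86.858953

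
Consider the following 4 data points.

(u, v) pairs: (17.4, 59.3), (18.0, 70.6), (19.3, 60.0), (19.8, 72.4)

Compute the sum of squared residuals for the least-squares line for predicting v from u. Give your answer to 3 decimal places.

121.500

n = 4, Σx = 74.5, Σy = 262.3, Σxy = 4894.14, Σx² = 1391.29, Σy² = 17342.61
Sxx = Σx² − (Σx)²/n = 1391.29 − 1387.5625 = 3.7275
Sxy = Σxy − (Σx)(Σy)/n = 4894.14 − 4885.3375 = 8.8025
Syy = Σy² − (Σy)²/n = 17342.61 − 17200.3225 = 142.2875
b = Sxy/Sxx = 8.8025/3.7275 = 2.361502
SSE = Syy − b·Sxy = 142.2875 − 2.361502·8.8025 = 121.500376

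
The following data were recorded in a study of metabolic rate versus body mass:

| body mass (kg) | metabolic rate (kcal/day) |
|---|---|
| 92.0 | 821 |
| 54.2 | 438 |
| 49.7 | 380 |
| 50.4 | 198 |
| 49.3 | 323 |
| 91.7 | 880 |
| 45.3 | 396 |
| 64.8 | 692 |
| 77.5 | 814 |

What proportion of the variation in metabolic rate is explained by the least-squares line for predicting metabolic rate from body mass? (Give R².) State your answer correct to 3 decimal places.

n = 9, Σx = 574.9, Σy = 4942, Σxy = 350622.1, Σx² = 39508.65, Σy² = 3226494
Sxx = Σx² − (Σx)²/n = 39508.65 − 36723.334444 = 2785.315556
Sxy = Σxy − (Σx)(Σy)/n = 350622.1 − 315683.977778 = 34938.122222
Syy = Σy² − (Σy)²/n = 3226494 − 2713707.111111 = 512786.888889
R² = Sxy²/(Sxx·Syy) = (34938.122222)²/(2785.315556·512786.888889) = 0.854649

0.855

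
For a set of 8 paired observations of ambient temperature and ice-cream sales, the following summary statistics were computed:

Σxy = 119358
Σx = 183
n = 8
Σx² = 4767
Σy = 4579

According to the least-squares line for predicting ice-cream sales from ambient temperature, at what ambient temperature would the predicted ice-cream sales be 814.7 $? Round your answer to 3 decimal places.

32.507

Sxx = Σx² − (Σx)²/n = 4767 − 4186.125 = 580.875
Sxy = Σxy − (Σx)(Σy)/n = 119358 − 104744.625 = 14613.375
b = Sxy/Sxx = 14613.375/580.875 = 25.157521
a = ȳ − b·x̄ = 572.375 − 25.157521·22.875 = -3.103292
Set a + b·x = 814.7: x = (814.7 − (-3.103292)) / 25.157521 = 32.507308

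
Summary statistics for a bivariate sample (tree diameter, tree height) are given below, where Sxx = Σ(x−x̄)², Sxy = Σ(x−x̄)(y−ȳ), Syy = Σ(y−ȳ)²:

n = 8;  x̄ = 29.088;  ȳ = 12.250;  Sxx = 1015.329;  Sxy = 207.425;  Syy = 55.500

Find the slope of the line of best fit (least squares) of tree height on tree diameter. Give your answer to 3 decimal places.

0.204

b = Sxy/Sxx = 207.425/1015.329 = 0.204293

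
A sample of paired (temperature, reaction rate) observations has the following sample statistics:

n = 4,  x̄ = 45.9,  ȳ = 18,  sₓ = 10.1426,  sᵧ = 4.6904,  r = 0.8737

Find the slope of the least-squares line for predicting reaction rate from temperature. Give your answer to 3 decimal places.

0.404

b = r · sᵧ/sₓ = 0.8737 · 4.6904/10.1426 = 0.404039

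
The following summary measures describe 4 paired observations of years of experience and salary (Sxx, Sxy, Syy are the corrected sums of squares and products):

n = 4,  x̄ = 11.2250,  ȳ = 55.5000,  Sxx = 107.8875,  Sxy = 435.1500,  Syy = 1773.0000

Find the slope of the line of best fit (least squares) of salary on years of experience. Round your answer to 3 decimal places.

4.033

b = Sxy/Sxx = 435.15/107.8875 = 4.033368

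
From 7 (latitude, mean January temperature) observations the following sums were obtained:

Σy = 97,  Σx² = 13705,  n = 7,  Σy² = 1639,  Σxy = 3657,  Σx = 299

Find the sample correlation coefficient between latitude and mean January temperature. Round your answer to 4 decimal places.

Sxx = Σx² − (Σx)²/n = 13705 − 12771.571429 = 933.428571
Sxy = Σxy − (Σx)(Σy)/n = 3657 − 4143.285714 = -486.285714
Syy = Σy² − (Σy)²/n = 1639 − 1344.142857 = 294.857143
r = Sxy/√(Sxx·Syy) = -486.285714/√(275228.081633) = -486.285714/524.621846 = -0.926926

-0.9269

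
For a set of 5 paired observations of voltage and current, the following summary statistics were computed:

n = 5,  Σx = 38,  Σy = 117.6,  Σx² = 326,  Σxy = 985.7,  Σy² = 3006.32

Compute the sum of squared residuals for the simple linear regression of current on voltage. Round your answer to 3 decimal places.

13.138

Sxx = Σx² − (Σx)²/n = 326 − 288.8 = 37.2
Sxy = Σxy − (Σx)(Σy)/n = 985.7 − 893.76 = 91.94
Syy = Σy² − (Σy)²/n = 3006.32 − 2765.952 = 240.368
b = Sxy/Sxx = 91.94/37.2 = 2.471505
SSE = Syy − b·Sxy = 240.368 − 2.471505·91.94 = 13.137796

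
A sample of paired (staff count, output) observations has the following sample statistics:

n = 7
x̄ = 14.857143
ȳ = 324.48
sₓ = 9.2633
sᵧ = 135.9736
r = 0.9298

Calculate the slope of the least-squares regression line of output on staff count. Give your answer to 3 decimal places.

b = r · sᵧ/sₓ = 0.9298 · 135.9736/9.2633 = 13.648295

13.648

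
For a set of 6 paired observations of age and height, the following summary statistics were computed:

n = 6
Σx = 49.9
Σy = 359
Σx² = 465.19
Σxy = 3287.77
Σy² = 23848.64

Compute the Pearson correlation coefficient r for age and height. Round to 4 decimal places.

0.8762

Sxx = Σx² − (Σx)²/n = 465.19 − 415.001667 = 50.188333
Sxy = Σxy − (Σx)(Σy)/n = 3287.77 − 2985.683333 = 302.086667
Syy = Σy² − (Σy)²/n = 23848.64 − 21480.166667 = 2368.473333
r = Sxy/√(Sxx·Syy) = 302.086667/√(118869.729144) = 302.086667/344.774896 = 0.876185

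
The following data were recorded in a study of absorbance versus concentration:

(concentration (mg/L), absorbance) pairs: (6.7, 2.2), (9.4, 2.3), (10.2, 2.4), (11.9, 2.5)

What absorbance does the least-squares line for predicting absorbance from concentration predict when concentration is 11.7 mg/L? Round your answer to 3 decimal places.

n = 4, Σx = 38.2, Σy = 9.4, Σxy = 90.59, Σx² = 378.9
Sxx = Σx² − (Σx)²/n = 378.9 − 364.81 = 14.09
Sxy = Σxy − (Σx)(Σy)/n = 90.59 − 89.77 = 0.82
b = Sxy/Sxx = 0.82/14.09 = 0.058197
a = ȳ − b·x̄ = 2.35 − 0.058197·9.55 = 1.794216
ŷ(11.7) = a + b·11.7 = 1.794216 + 0.058197·11.7 = 2.475124

2.475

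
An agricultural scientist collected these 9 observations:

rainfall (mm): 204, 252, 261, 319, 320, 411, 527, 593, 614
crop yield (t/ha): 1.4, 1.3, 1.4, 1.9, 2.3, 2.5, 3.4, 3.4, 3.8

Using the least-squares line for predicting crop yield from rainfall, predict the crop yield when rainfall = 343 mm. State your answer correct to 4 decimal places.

2.0970

n = 9, Σx = 3501, Σy = 21.4, Σxy = 9489.4, Σx² = 1552697
Sxx = Σx² − (Σx)²/n = 1552697 − 1361889 = 190808
Sxy = Σxy − (Σx)(Σy)/n = 9489.4 − 8324.6 = 1164.8
b = Sxy/Sxx = 1164.8/190808 = 0.006105
a = ȳ − b·x̄ = 2.377778 − 0.006105·389 = 0.003102
ŷ(343) = a + b·343 = 0.003102 + 0.006105·343 = 2.096968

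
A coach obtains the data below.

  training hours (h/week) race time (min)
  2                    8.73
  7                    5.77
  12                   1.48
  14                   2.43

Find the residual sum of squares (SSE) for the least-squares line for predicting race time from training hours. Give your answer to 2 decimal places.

n = 4, Σx = 35, Σy = 18.41, Σxy = 109.63, Σx² = 393, Σy² = 117.6011
Sxx = Σx² − (Σx)²/n = 393 − 306.25 = 86.75
Sxy = Σxy − (Σx)(Σy)/n = 109.63 − 161.0875 = -51.4575
Syy = Σy² − (Σy)²/n = 117.6011 − 84.732025 = 32.869075
b = Sxy/Sxx = -51.4575/86.75 = -0.593170
SSE = Syy − b·Sxy = 32.869075 − (-0.593170)·(-51.4575) = 2.346028

2.35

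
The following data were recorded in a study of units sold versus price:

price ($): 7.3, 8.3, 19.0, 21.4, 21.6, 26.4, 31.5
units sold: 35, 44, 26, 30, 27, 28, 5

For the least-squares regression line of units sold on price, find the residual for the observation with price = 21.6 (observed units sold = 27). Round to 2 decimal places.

n = 7, Σx = 135.5, Σy = 195, Σxy = 3236.6, Σx² = 3096.91
Sxx = Σx² − (Σx)²/n = 3096.91 − 2622.892857 = 474.017143
Sxy = Σxy − (Σx)(Σy)/n = 3236.6 − 3774.642857 = -538.042857
b = Sxy/Sxx = -538.042857/474.017143 = -1.135070
a = ȳ − b·x̄ = 27.857143 − (-1.135070)·19.357143 = 49.828864
ŷ(21.6) = 49.828864 + (-1.135070)·21.6 = 25.311342
residual = y − ŷ = 27 − 25.311342 = 1.688658

1.69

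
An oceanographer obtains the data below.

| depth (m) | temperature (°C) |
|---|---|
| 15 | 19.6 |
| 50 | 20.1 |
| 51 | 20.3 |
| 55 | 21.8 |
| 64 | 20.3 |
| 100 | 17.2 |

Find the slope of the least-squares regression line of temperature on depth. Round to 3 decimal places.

-0.029

n = 6, Σx = 335, Σy = 119.3, Σxy = 6552.5, Σx² = 22447
Sxx = Σx² − (Σx)²/n = 22447 − 18704.166667 = 3742.833333
Sxy = Σxy − (Σx)(Σy)/n = 6552.5 − 6660.916667 = -108.416667
b = Sxy/Sxx = -108.416667/3742.833333 = -0.028966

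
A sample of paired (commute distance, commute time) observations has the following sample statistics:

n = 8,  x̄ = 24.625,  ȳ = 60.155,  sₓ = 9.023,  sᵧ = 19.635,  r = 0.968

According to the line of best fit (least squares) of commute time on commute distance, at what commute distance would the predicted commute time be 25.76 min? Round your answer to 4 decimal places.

8.2967

b = r · sᵧ/sₓ = 0.968 · 19.635/9.023 = 2.106470
a = ȳ − b·x̄ = 60.155 − 2.106470·24.625 = 8.283173
Set a + b·x = 25.76: x = (25.76 − 8.283173) / 2.106470 = 8.296736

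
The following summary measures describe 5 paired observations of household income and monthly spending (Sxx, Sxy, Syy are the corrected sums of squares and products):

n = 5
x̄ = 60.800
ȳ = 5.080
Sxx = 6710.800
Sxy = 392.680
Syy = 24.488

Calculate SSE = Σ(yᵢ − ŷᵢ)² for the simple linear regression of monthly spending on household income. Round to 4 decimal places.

1.5105

b = Sxy/Sxx = 392.68/6710.8 = 0.058515
SSE = Syy − b·Sxy = 24.488 − 0.058515·392.68 = 1.510474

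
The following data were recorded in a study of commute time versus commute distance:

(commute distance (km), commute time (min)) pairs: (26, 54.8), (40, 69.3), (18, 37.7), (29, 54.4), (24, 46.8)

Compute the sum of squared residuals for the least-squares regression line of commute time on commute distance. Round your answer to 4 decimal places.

22.4832

n = 5, Σx = 137, Σy = 263, Σxy = 7576.2, Σx² = 4017, Σy² = 14376.42
Sxx = Σx² − (Σx)²/n = 4017 − 3753.8 = 263.2
Sxy = Σxy − (Σx)(Σy)/n = 7576.2 − 7206.2 = 370
Syy = Σy² − (Σy)²/n = 14376.42 − 13833.8 = 542.62
b = Sxy/Sxx = 370/263.2 = 1.405775
SSE = Syy − b·Sxy = 542.62 − 1.405775·370 = 22.483222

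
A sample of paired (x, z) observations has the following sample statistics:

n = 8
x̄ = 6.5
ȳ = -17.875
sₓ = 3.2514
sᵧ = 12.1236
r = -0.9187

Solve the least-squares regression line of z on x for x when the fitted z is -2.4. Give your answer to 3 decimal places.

1.983

b = r · sᵧ/sₓ = -0.9187 · 12.1236/3.2514 = -3.425586
a = ȳ − b·x̄ = -17.875 − (-3.425586)·6.5 = 4.391311
Set a + b·x = -2.4: x = (-2.4 − 4.391311) / (-3.425586) = 1.982525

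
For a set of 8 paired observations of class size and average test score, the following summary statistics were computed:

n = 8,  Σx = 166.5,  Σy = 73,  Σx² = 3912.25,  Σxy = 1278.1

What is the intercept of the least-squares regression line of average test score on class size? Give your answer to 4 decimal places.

20.3567

Sxx = Σx² − (Σx)²/n = 3912.25 − 3465.28125 = 446.96875
Sxy = Σxy − (Σx)(Σy)/n = 1278.1 − 1519.3125 = -241.2125
b = Sxy/Sxx = -241.2125/446.96875 = -0.539663
a = ȳ − b·x̄ = 9.125 − (-0.539663)·20.8125 = 20.356736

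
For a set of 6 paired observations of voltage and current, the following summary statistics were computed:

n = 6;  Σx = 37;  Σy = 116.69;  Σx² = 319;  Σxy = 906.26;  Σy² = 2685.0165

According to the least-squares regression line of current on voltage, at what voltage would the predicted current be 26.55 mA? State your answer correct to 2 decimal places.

9.62

Sxx = Σx² − (Σx)²/n = 319 − 228.166667 = 90.833333
Sxy = Σxy − (Σx)(Σy)/n = 906.26 − 719.588333 = 186.671667
b = Sxy/Sxx = 186.671667/90.833333 = 2.055101
a = ȳ − b·x̄ = 19.448333 − 2.055101·6.166667 = 6.775211
Set a + b·x = 26.55: x = (26.55 − 6.775211) / 2.055101 = 9.622296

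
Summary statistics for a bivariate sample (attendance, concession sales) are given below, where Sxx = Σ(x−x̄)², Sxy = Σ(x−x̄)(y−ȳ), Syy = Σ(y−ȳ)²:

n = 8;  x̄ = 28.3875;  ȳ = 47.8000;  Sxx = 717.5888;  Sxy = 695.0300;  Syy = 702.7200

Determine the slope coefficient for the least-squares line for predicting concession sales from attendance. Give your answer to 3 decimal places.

b = Sxy/Sxx = 695.03/717.5888 = 0.968563

0.969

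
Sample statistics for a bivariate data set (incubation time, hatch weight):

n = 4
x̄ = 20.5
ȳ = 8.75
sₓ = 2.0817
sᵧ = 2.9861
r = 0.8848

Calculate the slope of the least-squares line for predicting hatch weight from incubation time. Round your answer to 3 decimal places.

1.269

b = r · sᵧ/sₓ = 0.8848 · 2.9861/2.0817 = 1.269204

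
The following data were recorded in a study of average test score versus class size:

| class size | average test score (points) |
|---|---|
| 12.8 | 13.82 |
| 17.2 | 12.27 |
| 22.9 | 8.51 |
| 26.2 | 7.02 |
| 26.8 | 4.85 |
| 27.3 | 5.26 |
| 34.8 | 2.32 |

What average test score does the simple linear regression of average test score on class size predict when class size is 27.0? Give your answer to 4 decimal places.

6.0337

n = 7, Σx = 168, Σy = 54.05, Σxy = 1121.057, Σx² = 4345.1
Sxx = Σx² − (Σx)²/n = 4345.1 − 4032 = 313.1
Sxy = Σxy − (Σx)(Σy)/n = 1121.057 − 1297.2 = -176.143
b = Sxy/Sxx = -176.143/313.1 = -0.562577
a = ȳ − b·x̄ = 7.721429 − (-0.562577)·24 = 21.223287
ŷ(27.0) = a + b·27.0 = 21.223287 + (-0.562577)·27 = 6.033696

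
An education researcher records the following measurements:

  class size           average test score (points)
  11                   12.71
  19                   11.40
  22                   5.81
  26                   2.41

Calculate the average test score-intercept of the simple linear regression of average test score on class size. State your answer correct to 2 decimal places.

21.55

n = 4, Σx = 78, Σy = 32.33, Σxy = 546.89, Σx² = 1642
Sxx = Σx² − (Σx)²/n = 1642 − 1521 = 121
Sxy = Σxy − (Σx)(Σy)/n = 546.89 − 630.435 = -83.545
b = Sxy/Sxx = -83.545/121 = -0.690455
a = ȳ − b·x̄ = 8.0825 − (-0.690455)·19.5 = 21.546364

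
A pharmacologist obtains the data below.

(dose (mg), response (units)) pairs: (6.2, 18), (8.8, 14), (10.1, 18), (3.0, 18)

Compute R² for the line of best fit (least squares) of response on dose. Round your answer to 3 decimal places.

n = 4, Σx = 28.1, Σy = 68, Σxy = 470.6, Σx² = 226.89, Σy² = 1168
Sxx = Σx² − (Σx)²/n = 226.89 − 197.4025 = 29.4875
Sxy = Σxy − (Σx)(Σy)/n = 470.6 − 477.7 = -7.1
Syy = Σy² − (Σy)²/n = 1168 − 1156 = 12
R² = Sxy²/(Sxx·Syy) = (-7.1)²/(29.4875·12) = 0.142461

0.142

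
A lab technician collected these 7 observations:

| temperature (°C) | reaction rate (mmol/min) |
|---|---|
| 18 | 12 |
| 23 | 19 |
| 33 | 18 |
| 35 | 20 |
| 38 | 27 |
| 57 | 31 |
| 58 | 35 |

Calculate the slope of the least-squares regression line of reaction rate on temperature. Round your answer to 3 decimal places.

0.498

n = 7, Σx = 262, Σy = 162, Σxy = 6770, Σx² = 11224
Sxx = Σx² − (Σx)²/n = 11224 − 9806.285714 = 1417.714286
Sxy = Σxy − (Σx)(Σy)/n = 6770 − 6063.428571 = 706.571429
b = Sxy/Sxx = 706.571429/1417.714286 = 0.498388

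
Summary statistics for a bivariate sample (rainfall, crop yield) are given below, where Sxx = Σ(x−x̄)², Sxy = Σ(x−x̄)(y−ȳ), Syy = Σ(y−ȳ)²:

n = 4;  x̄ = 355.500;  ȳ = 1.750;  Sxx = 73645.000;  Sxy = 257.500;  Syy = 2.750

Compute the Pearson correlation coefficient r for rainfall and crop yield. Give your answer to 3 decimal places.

0.572

r = Sxy/√(Sxx·Syy) = 257.5/√(202523.75) = 257.5/450.026388 = 0.572189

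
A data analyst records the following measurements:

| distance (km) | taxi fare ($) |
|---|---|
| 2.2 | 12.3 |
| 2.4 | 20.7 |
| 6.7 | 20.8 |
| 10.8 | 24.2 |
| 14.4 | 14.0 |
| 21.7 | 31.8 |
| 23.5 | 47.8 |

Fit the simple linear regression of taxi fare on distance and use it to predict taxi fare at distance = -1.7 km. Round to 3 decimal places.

n = 7, Σx = 81.7, Σy = 171.6, Σxy = 2492.42, Σx² = 1402.63
Sxx = Σx² − (Σx)²/n = 1402.63 − 953.555714 = 449.074286
Sxy = Σxy − (Σx)(Σy)/n = 2492.42 − 2002.817143 = 489.602857
b = Sxy/Sxx = 489.602857/449.074286 = 1.090249
a = ȳ − b·x̄ = 24.514286 − 1.090249·11.671429 = 11.789521
ŷ(-1.7) = a + b·-1.7 = 11.789521 + 1.090249·(-1.7) = 9.936097

9.936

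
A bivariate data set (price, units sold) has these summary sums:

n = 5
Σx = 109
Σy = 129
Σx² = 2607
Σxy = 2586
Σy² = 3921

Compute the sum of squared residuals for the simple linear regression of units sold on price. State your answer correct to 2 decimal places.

371.11

Sxx = Σx² − (Σx)²/n = 2607 − 2376.2 = 230.8
Sxy = Σxy − (Σx)(Σy)/n = 2586 − 2812.2 = -226.2
Syy = Σy² − (Σy)²/n = 3921 − 3328.2 = 592.8
b = Sxy/Sxx = -226.2/230.8 = -0.980069
SSE = Syy − b·Sxy = 592.8 − (-0.980069)·(-226.2) = 371.108319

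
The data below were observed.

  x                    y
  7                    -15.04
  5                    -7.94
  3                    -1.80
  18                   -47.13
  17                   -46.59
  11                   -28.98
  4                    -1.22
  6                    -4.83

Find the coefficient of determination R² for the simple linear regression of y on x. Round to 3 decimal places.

0.981

n = 8, Σx = 71, Σy = -153.53, Σxy = -2143.39, Σx² = 869, Σy² = 5549.0079
Sxx = Σx² − (Σx)²/n = 869 − 630.125 = 238.875
Sxy = Σxy − (Σx)(Σy)/n = -2143.39 − (-1362.57875) = -780.81125
Syy = Σy² − (Σy)²/n = 5549.0079 − 2946.432612 = 2602.575287
R² = Sxy²/(Sxx·Syy) = (-780.81125)²/(238.875·2602.575287) = 0.980659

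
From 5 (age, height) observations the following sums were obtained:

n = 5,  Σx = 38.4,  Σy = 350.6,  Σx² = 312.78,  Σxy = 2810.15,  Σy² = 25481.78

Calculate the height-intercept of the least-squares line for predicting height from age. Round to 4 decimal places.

19.5983

Sxx = Σx² − (Σx)²/n = 312.78 − 294.912 = 17.868
Sxy = Σxy − (Σx)(Σy)/n = 2810.15 − 2692.608 = 117.542
b = Sxy/Sxx = 117.542/17.868 = 6.578352
a = ȳ − b·x̄ = 70.12 − 6.578352·7.68 = 19.598254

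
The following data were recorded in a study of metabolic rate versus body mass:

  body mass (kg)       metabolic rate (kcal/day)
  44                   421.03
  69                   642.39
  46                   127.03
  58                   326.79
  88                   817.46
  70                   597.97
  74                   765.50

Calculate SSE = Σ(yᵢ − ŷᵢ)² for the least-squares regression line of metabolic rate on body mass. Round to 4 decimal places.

79685.0636

n = 7, Σx = 449, Σy = 3698.17, Σxy = 258088.81, Σx² = 30297, Σy² = 2324658.7205
Sxx = Σx² − (Σx)²/n = 30297 − 28800.142857 = 1496.857143
Sxy = Σxy − (Σx)(Σy)/n = 258088.81 − 237211.19 = 20877.62
Syy = Σy² − (Σy)²/n = 2324658.7205 − 1953780.1927 = 370878.5278
b = Sxy/Sxx = 20877.62/1496.857143 = 13.947637
SSE = Syy − b·Sxy = 370878.5278 − 13.947637·20877.62 = 79685.063584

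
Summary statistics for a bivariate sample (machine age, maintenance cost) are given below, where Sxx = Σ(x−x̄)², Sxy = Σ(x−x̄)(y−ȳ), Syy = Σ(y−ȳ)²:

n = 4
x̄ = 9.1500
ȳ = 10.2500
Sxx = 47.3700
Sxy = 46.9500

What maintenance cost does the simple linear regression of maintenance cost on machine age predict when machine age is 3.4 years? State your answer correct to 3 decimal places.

b = Sxy/Sxx = 46.95/47.37 = 0.991134
a = ȳ − b·x̄ = 10.25 − 0.991134·9.15 = 1.181127
ŷ(3.4) = a + b·3.4 = 1.181127 + 0.991134·3.4 = 4.550982

4.551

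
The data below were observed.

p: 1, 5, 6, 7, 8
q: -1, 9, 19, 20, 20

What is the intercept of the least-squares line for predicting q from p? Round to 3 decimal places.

n = 5, Σx = 27, Σy = 67, Σxy = 458, Σx² = 175
Sxx = Σx² − (Σx)²/n = 175 − 145.8 = 29.2
Sxy = Σxy − (Σx)(Σy)/n = 458 − 361.8 = 96.2
b = Sxy/Sxx = 96.2/29.2 = 3.294521
a = ȳ − b·x̄ = 13.4 − 3.294521·5.4 = -4.390411

-4.390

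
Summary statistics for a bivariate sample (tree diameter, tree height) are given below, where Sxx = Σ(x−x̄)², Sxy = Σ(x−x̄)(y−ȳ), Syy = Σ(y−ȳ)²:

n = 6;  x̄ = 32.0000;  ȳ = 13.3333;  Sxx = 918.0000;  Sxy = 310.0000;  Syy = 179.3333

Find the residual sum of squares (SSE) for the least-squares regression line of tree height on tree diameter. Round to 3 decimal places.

b = Sxy/Sxx = 310/918 = 0.337691
SSE = Syy − b·Sxy = 179.3333 − 0.337691·310 = 74.649204

74.649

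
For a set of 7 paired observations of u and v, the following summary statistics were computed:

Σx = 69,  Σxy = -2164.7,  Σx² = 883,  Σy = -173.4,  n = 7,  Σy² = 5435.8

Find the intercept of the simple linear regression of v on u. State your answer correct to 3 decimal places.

Sxx = Σx² − (Σx)²/n = 883 − 680.142857 = 202.857143
Sxy = Σxy − (Σx)(Σy)/n = -2164.7 − (-1709.228571) = -455.471429
b = Sxy/Sxx = -455.471429/202.857143 = -2.245282
a = ȳ − b·x̄ = -24.771429 − (-2.245282)·9.857143 = -2.639366

-2.639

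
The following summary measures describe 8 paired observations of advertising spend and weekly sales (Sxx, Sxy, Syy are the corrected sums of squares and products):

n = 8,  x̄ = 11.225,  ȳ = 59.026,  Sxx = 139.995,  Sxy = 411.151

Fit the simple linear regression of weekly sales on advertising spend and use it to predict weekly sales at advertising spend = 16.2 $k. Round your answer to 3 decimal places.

73.637

b = Sxy/Sxx = 411.151/139.995 = 2.936898
a = ȳ − b·x̄ = 59.026 − 2.936898·11.225 = 26.059323
ŷ(16.2) = a + b·16.2 = 26.059323 + 2.936898·16.2 = 73.637066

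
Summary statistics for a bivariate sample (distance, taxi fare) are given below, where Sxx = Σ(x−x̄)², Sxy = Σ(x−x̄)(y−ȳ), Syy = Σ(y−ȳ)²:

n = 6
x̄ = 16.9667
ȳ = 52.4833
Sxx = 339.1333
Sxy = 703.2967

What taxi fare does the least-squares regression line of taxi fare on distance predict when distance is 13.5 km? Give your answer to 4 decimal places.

45.2940

b = Sxy/Sxx = 703.2967/339.1333 = 2.073806
a = ȳ − b·x̄ = 52.4833 − 2.073806·16.9667 = 17.297654
ŷ(13.5) = a + b·13.5 = 17.297654 + 2.073806·13.5 = 45.294036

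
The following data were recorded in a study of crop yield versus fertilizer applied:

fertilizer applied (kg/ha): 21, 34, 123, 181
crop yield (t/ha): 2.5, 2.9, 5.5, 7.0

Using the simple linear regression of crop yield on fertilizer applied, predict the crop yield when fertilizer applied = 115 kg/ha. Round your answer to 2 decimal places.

n = 4, Σx = 359, Σy = 17.9, Σxy = 2094.6, Σx² = 49487
Sxx = Σx² − (Σx)²/n = 49487 − 32220.25 = 17266.75
Sxy = Σxy − (Σx)(Σy)/n = 2094.6 − 1606.525 = 488.075
b = Sxy/Sxx = 488.075/17266.75 = 0.028267
a = ȳ − b·x̄ = 4.475 − 0.028267·89.75 = 1.938059
ŷ(115) = a + b·115 = 1.938059 + 0.028267·115 = 5.188736

5.19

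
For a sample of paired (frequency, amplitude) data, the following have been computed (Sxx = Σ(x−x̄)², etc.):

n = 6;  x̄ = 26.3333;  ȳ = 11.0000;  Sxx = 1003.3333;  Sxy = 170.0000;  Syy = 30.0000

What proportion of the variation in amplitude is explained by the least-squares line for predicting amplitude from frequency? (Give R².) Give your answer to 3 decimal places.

R² = Sxy²/(Sxx·Syy) = (170)²/(1003.3333·30) = 0.960133

0.960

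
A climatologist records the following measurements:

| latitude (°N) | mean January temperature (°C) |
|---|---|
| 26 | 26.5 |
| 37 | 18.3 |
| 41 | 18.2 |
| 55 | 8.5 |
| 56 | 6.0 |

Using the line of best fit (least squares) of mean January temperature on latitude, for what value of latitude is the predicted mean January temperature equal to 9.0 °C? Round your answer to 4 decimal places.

53.0144

n = 5, Σx = 215, Σy = 77.5, Σxy = 2915.8, Σx² = 9887
Sxx = Σx² − (Σx)²/n = 9887 − 9245 = 642
Sxy = Σxy − (Σx)(Σy)/n = 2915.8 − 3332.5 = -416.7
b = Sxy/Sxx = -416.7/642 = -0.649065
a = ȳ − b·x̄ = 15.5 − (-0.649065)·43 = 43.409813
Set a + b·x = 9.0: x = (9.0 − 43.409813) / (-0.649065) = 53.014399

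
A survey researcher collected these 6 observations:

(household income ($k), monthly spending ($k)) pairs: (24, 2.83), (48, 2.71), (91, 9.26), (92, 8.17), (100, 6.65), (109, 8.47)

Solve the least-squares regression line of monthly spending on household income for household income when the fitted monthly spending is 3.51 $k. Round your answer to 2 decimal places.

40.63

n = 6, Σx = 464, Σy = 38.09, Σxy = 3380.53, Σx² = 41506
Sxx = Σx² − (Σx)²/n = 41506 − 35882.666667 = 5623.333333
Sxy = Σxy − (Σx)(Σy)/n = 3380.53 − 2945.626667 = 434.903333
b = Sxy/Sxx = 434.903333/5623.333333 = 0.077339
a = ȳ − b·x̄ = 6.348333 − 0.077339·77.333333 = 0.367446
Set a + b·x = 3.51: x = (3.51 − 0.367446) / 0.077339 = 40.633466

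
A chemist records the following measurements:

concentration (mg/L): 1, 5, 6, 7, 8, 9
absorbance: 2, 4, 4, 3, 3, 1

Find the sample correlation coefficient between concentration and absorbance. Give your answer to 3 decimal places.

-0.121

n = 6, Σx = 36, Σy = 17, Σxy = 100, Σx² = 256, Σy² = 55
Sxx = Σx² − (Σx)²/n = 256 − 216 = 40
Sxy = Σxy − (Σx)(Σy)/n = 100 − 102 = -2
Syy = Σy² − (Σy)²/n = 55 − 48.166667 = 6.833333
r = Sxy/√(Sxx·Syy) = -2/√(273.333333) = -2/16.532796 = -0.120972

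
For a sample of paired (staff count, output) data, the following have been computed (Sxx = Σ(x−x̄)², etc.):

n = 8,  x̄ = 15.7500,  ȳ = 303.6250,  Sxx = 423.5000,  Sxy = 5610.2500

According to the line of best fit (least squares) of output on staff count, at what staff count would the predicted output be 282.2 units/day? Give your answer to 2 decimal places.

b = Sxy/Sxx = 5610.25/423.5 = 13.247344
a = ȳ − b·x̄ = 303.625 − 13.247344·15.75 = 94.979339
Set a + b·x = 282.2: x = (282.2 − 94.979339) / 13.247344 = 14.132695

14.13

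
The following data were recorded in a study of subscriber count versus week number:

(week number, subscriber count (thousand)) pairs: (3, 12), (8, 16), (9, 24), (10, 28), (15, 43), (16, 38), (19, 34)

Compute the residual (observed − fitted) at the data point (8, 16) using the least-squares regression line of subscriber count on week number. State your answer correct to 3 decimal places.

n = 7, Σx = 80, Σy = 195, Σxy = 2559, Σx² = 1096
Sxx = Σx² − (Σx)²/n = 1096 − 914.285714 = 181.714286
Sxy = Σxy − (Σx)(Σy)/n = 2559 − 2228.571429 = 330.428571
b = Sxy/Sxx = 330.428571/181.714286 = 1.818396
a = ȳ − b·x̄ = 27.857143 − 1.818396·11.428571 = 7.075472
ŷ(8) = 7.075472 + 1.818396·8 = 21.622642
residual = y − ŷ = 16 − 21.622642 = -5.622642

-5.623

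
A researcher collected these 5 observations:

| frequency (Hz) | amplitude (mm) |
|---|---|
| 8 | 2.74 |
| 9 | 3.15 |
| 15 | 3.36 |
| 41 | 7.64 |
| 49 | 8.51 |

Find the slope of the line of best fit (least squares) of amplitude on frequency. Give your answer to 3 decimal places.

0.143

n = 5, Σx = 122, Σy = 25.4, Σxy = 830.9, Σx² = 4452
Sxx = Σx² − (Σx)²/n = 4452 − 2976.8 = 1475.2
Sxy = Σxy − (Σx)(Σy)/n = 830.9 − 619.76 = 211.14
b = Sxy/Sxx = 211.14/1475.2 = 0.143126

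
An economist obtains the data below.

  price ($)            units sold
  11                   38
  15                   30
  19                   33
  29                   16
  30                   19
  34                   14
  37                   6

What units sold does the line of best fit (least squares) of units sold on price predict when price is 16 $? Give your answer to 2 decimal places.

n = 7, Σx = 175, Σy = 156, Σxy = 3227, Σx² = 4973
Sxx = Σx² − (Σx)²/n = 4973 − 4375 = 598
Sxy = Σxy − (Σx)(Σy)/n = 3227 − 3900 = -673
b = Sxy/Sxx = -673/598 = -1.125418
a = ȳ − b·x̄ = 22.285714 − (-1.125418)·25 = 50.421166
ŷ(16) = a + b·16 = 50.421166 + (-1.125418)·16 = 32.414477

32.41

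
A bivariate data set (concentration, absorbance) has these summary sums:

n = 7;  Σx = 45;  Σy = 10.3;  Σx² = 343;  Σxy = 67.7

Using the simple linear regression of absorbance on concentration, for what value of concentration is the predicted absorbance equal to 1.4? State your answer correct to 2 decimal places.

Sxx = Σx² − (Σx)²/n = 343 − 289.285714 = 53.714286
Sxy = Σxy − (Σx)(Σy)/n = 67.7 − 66.214286 = 1.485714
b = Sxy/Sxx = 1.485714/53.714286 = 0.027660
a = ȳ − b·x̄ = 1.471429 − 0.027660·6.428571 = 1.293617
Set a + b·x = 1.4: x = (1.4 − 1.293617) / 0.027660 = 3.846154

3.85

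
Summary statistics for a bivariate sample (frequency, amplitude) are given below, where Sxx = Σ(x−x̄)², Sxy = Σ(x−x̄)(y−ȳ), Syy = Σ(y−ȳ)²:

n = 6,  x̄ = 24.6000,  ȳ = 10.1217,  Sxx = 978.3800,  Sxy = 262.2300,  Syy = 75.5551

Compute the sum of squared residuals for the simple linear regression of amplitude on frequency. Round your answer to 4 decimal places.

5.2710

b = Sxy/Sxx = 262.23/978.38 = 0.268025
SSE = Syy − b·Sxy = 75.5551 − 0.268025·262.23 = 5.270985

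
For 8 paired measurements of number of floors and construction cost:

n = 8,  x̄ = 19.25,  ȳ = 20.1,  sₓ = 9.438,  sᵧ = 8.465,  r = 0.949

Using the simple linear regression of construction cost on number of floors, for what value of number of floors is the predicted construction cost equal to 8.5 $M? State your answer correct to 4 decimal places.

5.6216

b = r · sᵧ/sₓ = 0.949 · 8.465/9.438 = 0.851164
a = ȳ − b·x̄ = 20.1 − 0.851164·19.25 = 3.715095
Set a + b·x = 8.5: x = (8.5 − 3.715095) / 0.851164 = 5.621603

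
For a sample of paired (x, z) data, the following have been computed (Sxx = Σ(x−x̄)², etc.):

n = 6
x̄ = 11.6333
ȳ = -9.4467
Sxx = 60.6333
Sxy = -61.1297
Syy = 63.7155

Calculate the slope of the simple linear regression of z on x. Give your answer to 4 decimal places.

b = Sxy/Sxx = -61.1297/60.6333 = -1.008187

-1.0082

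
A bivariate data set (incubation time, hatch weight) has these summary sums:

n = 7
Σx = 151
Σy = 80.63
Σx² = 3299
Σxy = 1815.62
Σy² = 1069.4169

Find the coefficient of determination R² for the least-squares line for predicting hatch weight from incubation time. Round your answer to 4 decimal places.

0.9925

Sxx = Σx² − (Σx)²/n = 3299 − 3257.285714 = 41.714286
Sxy = Σxy − (Σx)(Σy)/n = 1815.62 − 1739.304286 = 76.315714
Syy = Σy² − (Σy)²/n = 1069.4169 − 928.742414 = 140.674486
R² = Sxy²/(Sxx·Syy) = (76.315714)²/(41.714286·140.674486) = 0.992494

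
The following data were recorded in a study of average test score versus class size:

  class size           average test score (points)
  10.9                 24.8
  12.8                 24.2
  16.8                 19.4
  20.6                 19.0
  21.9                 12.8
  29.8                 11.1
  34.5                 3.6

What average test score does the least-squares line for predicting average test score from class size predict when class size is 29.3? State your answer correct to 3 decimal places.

n = 7, Σx = 147.3, Σy = 114.9, Σxy = 2032.7, Σx² = 3547.15
Sxx = Σx² − (Σx)²/n = 3547.15 − 3099.612857 = 447.537143
Sxy = Σxy − (Σx)(Σy)/n = 2032.7 − 2417.824286 = -385.124286
b = Sxy/Sxx = -385.124286/447.537143 = -0.860542
a = ȳ − b·x̄ = 16.414286 − (-0.860542)·21.042857 = 34.522538
ŷ(29.3) = a + b·29.3 = 34.522538 + (-0.860542)·29.3 = 9.308672

9.309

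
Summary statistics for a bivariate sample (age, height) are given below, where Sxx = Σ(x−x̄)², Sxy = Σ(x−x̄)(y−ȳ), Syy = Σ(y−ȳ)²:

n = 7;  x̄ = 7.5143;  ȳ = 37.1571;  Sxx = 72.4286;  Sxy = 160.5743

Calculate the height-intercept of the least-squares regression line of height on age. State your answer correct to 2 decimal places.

20.50

b = Sxy/Sxx = 160.5743/72.4286 = 2.217001
a = ȳ − b·x̄ = 37.1571 − 2.217001·7.5143 = 20.497887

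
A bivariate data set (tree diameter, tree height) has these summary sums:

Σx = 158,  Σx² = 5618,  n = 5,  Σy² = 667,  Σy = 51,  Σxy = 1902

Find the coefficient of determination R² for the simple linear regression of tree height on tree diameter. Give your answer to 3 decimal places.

Sxx = Σx² − (Σx)²/n = 5618 − 4992.8 = 625.2
Sxy = Σxy − (Σx)(Σy)/n = 1902 − 1611.6 = 290.4
Syy = Σy² − (Σy)²/n = 667 − 520.2 = 146.8
R² = Sxy²/(Sxx·Syy) = (290.4)²/(625.2·146.8) = 0.918858

0.919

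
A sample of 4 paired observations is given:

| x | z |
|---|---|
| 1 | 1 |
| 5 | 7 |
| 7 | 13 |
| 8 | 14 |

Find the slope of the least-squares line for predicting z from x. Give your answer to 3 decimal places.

n = 4, Σx = 21, Σy = 35, Σxy = 239, Σx² = 139
Sxx = Σx² − (Σx)²/n = 139 − 110.25 = 28.75
Sxy = Σxy − (Σx)(Σy)/n = 239 − 183.75 = 55.25
b = Sxy/Sxx = 55.25/28.75 = 1.921739

1.922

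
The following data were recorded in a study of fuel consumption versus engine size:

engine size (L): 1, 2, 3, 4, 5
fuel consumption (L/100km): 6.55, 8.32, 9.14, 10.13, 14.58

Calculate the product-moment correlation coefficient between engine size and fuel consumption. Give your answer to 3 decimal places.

n = 5, Σx = 15, Σy = 48.72, Σxy = 164.03, Σx² = 55, Σy² = 510.8578
Sxx = Σx² − (Σx)²/n = 55 − 45 = 10
Sxy = Σxy − (Σx)(Σy)/n = 164.03 − 146.16 = 17.87
Syy = Σy² − (Σy)²/n = 510.8578 − 474.72768 = 36.13012
r = Sxy/√(Sxx·Syy) = 17.87/√(361.3012) = 17.87/19.007925 = 0.940134

0.940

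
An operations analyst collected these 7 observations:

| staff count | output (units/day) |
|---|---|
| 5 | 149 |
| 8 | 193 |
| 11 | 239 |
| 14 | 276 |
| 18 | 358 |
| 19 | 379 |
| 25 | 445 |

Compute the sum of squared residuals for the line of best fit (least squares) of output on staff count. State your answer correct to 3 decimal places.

570.358

n = 7, Σx = 100, Σy = 2039, Σxy = 33552, Σx² = 1716, Σy² = 662577
Sxx = Σx² − (Σx)²/n = 1716 − 1428.571429 = 287.428571
Sxy = Σxy − (Σx)(Σy)/n = 33552 − 29128.571429 = 4423.428571
Syy = Σy² − (Σy)²/n = 662577 − 593931.571429 = 68645.428571
b = Sxy/Sxx = 4423.428571/287.428571 = 15.389662
SSE = Syy − b·Sxy = 68645.428571 − 15.389662·4423.428571 = 570.357853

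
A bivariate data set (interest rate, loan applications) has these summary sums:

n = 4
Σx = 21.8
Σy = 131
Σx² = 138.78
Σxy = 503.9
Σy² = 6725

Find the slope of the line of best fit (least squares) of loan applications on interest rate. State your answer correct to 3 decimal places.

Sxx = Σx² − (Σx)²/n = 138.78 − 118.81 = 19.97
Sxy = Σxy − (Σx)(Σy)/n = 503.9 − 713.95 = -210.05
b = Sxy/Sxx = -210.05/19.97 = -10.518277

-10.518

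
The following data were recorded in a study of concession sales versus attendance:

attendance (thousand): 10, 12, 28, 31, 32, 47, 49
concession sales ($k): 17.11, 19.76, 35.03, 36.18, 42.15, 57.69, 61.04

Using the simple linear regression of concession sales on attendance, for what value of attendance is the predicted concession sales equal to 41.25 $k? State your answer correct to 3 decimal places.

n = 7, Σx = 209, Σy = 268.96, Σxy = 9561.83, Σx² = 7623
Sxx = Σx² − (Σx)²/n = 7623 − 6240.142857 = 1382.857143
Sxy = Σxy − (Σx)(Σy)/n = 9561.83 − 8030.377143 = 1531.452857
b = Sxy/Sxx = 1531.452857/1382.857143 = 1.107456
a = ȳ − b·x̄ = 38.422857 − 1.107456·29.857143 = 5.357398
Set a + b·x = 41.25: x = (41.25 − 5.357398) / 1.107456 = 32.409970

32.410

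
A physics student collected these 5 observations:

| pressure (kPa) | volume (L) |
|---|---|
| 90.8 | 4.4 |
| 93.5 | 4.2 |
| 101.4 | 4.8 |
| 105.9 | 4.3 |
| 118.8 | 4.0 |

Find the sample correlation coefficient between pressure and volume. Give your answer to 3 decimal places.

n = 5, Σx = 510.4, Σy = 21.7, Σxy = 2209.51, Σx² = 52597.1, Σy² = 94.53
Sxx = Σx² − (Σx)²/n = 52597.1 − 52101.632 = 495.468
Sxy = Σxy − (Σx)(Σy)/n = 2209.51 − 2215.136 = -5.626
Syy = Σy² − (Σy)²/n = 94.53 − 94.178 = 0.352
r = Sxy/√(Sxx·Syy) = -5.626/√(174.404736) = -5.626/13.206239 = -0.426011

-0.426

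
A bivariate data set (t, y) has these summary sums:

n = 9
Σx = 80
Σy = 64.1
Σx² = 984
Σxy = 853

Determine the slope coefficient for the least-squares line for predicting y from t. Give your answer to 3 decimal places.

Sxx = Σx² − (Σx)²/n = 984 − 711.111111 = 272.888889
Sxy = Σxy − (Σx)(Σy)/n = 853 − 569.777778 = 283.222222
b = Sxy/Sxx = 283.222222/272.888889 = 1.037866

1.038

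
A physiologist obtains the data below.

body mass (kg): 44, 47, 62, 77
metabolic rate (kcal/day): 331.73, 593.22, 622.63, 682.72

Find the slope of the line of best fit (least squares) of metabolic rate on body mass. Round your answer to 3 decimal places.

7.803

n = 4, Σx = 230, Σy = 2230.3, Σxy = 133649.96, Σx² = 13918
Sxx = Σx² − (Σx)²/n = 13918 − 13225 = 693
Sxy = Σxy − (Σx)(Σy)/n = 133649.96 − 128242.25 = 5407.71
b = Sxy/Sxx = 5407.71/693 = 7.803333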